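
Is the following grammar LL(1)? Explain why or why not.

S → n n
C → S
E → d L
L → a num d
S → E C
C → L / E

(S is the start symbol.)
A grammar is LL(1) if for each non-terminal N with multiple productions, the predict sets of those productions are pairwise disjoint, where PREDICT(N → α) = (FIRST(α) \ {ε}) ∪ (FOLLOW(N) if α ⇒* ε).

Relevant sets:
  FIRST(E) = { 'd' }
  FIRST(S) = { 'd', 'n' }
  FIRST(L) = { 'a' }

For S:
  PREDICT(S → n n) = { 'n' }
  PREDICT(S → E C) = { 'd' }
For C:
  PREDICT(C → S) = { 'd', 'n' }
  PREDICT(C → L '/' E) = { 'a' }
E, L have a single production, so nothing to check there.

All predict sets are disjoint. The grammar IS LL(1).

Answer: Yes, the grammar is LL(1).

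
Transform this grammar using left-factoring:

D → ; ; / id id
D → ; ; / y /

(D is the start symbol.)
Left-factoring transforms A → αβ₁ | αβ₂ into A → αA' and A' → β₁ | β₂
(α is the longest common prefix among the alternatives). Repeat until
no nonterminal has two alternatives with a common prefix.

Round 1: D has alternatives sharing prefix '; ; /'. Introduce D': D → ; ; / D'
  Add: D' → id id
  Add: D' → y /

No remaining common prefixes — done.

Resulting grammar:
D → ; ; / D'
D' → id id
D' → y /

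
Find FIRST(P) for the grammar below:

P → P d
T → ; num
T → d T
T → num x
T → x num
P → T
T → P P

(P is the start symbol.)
FIRST sets of the other non-terminals involved (by the same procedure, iterated to a fixed point):
  FIRST(T) = { ';', 'd', 'num', 'x' }

From P → P d:
  - P is the symbol being defined: contributes nothing new
    P is not nullable, so stop
From P → T:
  - T is a non-terminal: add FIRST(T) \ {ε} = { ';', 'd', 'num', 'x' }
    T is not nullable, so stop

Collecting: FIRST(P) = { ';', 'd', 'num', 'x' }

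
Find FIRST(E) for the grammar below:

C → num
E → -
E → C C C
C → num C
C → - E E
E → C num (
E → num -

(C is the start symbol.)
{ '-', 'num' }

FIRST sets of the other non-terminals involved (by the same procedure, iterated to a fixed point):
  FIRST(C) = { '-', 'num' }

From E → -:
  - '-' is a terminal: add '-' and stop
From E → C C C:
  - C is a non-terminal: add FIRST(C) \ {ε} = { '-', 'num' }
    C is not nullable, so stop
From E → C num (:
  - C is a non-terminal: add FIRST(C) \ {ε} = { '-', 'num' }
    C is not nullable, so stop
From E → num -:
  - num is a terminal: add 'num' and stop

Collecting: FIRST(E) = { '-', 'num' }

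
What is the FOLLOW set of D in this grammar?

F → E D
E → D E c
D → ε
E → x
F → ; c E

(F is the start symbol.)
{ $, 'x' }

To compute FOLLOW(D), find every occurrence of D on a right-hand side N → α D β: add FIRST(β) \ {ε}, and if β is empty or nullable also add FOLLOW(N). Iterate to a fixed point.

In F → E D: D is at the end, add FOLLOW(F)
In E → D E c: D is followed by E c, add FIRST(E c) \ {ε} = { 'x' }

The FOLLOW sets referred to above (computed the same way, to a fixed point):
  FOLLOW(F) = { $ }

Taking the union: FOLLOW(D) = { $, 'x' }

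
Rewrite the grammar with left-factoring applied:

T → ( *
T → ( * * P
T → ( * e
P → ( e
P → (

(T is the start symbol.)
T → ( * T'
T' → ε
T' → * P
T' → e
P → ( P'
P' → e
P' → ε

Left-factoring transforms A → αβ₁ | αβ₂ into A → αA' and A' → β₁ | β₂
(α is the longest common prefix among the alternatives). Repeat until
no nonterminal has two alternatives with a common prefix.

Round 1: T has alternatives sharing prefix '( *'. Introduce T': T → ( * T'
  Add: T' → ε
  Add: T' → * P
  Add: T' → e

Round 2: P has alternatives sharing prefix '('. Introduce P': P → ( P'
  Add: P' → e
  Add: P' → ε

No remaining common prefixes — done.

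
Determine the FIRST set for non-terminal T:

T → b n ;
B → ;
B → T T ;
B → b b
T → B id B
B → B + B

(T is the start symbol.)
FIRST sets of the other non-terminals involved (by the same procedure, iterated to a fixed point):
  FIRST(B) = { ';', 'b' }

From T → b n ;:
  - b is a terminal: add 'b' and stop
From T → B id B:
  - B is a non-terminal: add FIRST(B) \ {ε} = { ';', 'b' }
    B is not nullable, so stop

Collecting: FIRST(T) = { ';', 'b' }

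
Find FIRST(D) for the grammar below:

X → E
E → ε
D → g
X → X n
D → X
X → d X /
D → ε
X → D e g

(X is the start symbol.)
{ 'd', 'e', 'g', 'n', ε }

FIRST sets of the other non-terminals involved (by the same procedure, iterated to a fixed point):
  FIRST(X) = { 'd', 'e', 'g', 'n', ε }

From D → g:
  - g is a terminal: add 'g' and stop
From D → X:
  - X is a non-terminal: add FIRST(X) \ {ε} = { 'd', 'e', 'g', 'n' }
    X is nullable and nothing follows, so the whole right-hand side can vanish: ε ∈ FIRST(D)
From D → ε:
  - ε-production, so ε ∈ FIRST(D)

Collecting: FIRST(D) = { 'd', 'e', 'g', 'n', ε }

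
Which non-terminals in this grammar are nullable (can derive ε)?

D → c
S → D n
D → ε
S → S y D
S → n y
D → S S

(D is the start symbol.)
{ 'D' }

A non-terminal is nullable if it can derive ε (the empty string): either it has an ε-production, or it has a production whose right-hand side consists entirely of nullable non-terminals.

ε-productions: D → ε
So D is immediately nullable.
No further non-terminal can be added: every production for the remaining non-terminals contains a terminal or a non-nullable non-terminal.
Nullable = { 'D' }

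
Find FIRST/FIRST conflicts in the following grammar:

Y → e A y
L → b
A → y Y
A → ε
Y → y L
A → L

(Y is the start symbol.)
No FIRST/FIRST conflicts.

FIRST sets of the non-terminals at (or reachable through a nullable prefix from) the front of some alternative:
  FIRST(L) = { 'b' }

Productions for Y:
  Y → e A y: FIRST = { 'e' }
  Y → y L: FIRST = { 'y' }
Productions for A:
  A → y Y: FIRST = { 'y' }
  A → ε: FIRST = { ε }
  A → L: FIRST = { 'b' }
L has only one production, so no FIRST/FIRST conflict is possible there.

All alternatives of each non-terminal have pairwise disjoint FIRST sets.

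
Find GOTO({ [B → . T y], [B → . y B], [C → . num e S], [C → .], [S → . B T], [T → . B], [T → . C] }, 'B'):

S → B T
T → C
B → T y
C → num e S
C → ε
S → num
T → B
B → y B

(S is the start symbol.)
{ [B → . T y], [B → . y B], [C → . num e S], [C → .], [S → B . T], [T → . B], [T → . C], [T → B .] }

GOTO(I, 'B') = CLOSURE({ [A → αX.β] : [A → α.Xβ] ∈ I, X = 'B' })

Items with dot before 'B', with the dot advanced:
  [S → . B T] → [S → B . T]
  [T → . B] → [T → B .]
Closure of the advanced items:
  [S → B . T] has the dot before T: add [T → . C], [T → . B]
  [T → . C] has the dot before C: add [C → . num e S], [C → .]
  [T → . B] has the dot before B: add [B → . T y], [B → . y B]

GOTO = { [B → . T y], [B → . y B], [C → . num e S], [C → .], [S → B . T], [T → . B], [T → . C], [T → B .] }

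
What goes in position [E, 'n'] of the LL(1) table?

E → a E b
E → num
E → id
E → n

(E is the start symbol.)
E → n

To find M[E, 'n'], we find productions for E where 'n' is in the predict set (PREDICT(N → α) = (FIRST(α) \ {ε}) ∪ (FOLLOW(N) if α ⇒* ε)).

E → a E b: PREDICT = { 'a' }
E → num: PREDICT = { 'num' }
E → id: PREDICT = { 'id' }
E → n: PREDICT = { 'n' }
  'n' is in predict set, so this production goes in M[E, 'n']

M[E, 'n'] = E → n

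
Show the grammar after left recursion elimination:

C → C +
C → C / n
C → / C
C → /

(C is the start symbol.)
C is directly left-recursive. The standard transformation for
  A → A α₁ | ... | A α_m | β₁ | ... | β_n
is
  A  → β₁ A' | ... | β_n A'
  A' → α₁ A' | ... | α_m A' | ε

C → / C becomes C → / C C'
C → / becomes C → / C'
C → C + becomes C' → + C'
C → C / n becomes C' → / n C'
Add C' → ε

Resulting grammar:
C → / C C'
C → / C'
C' → + C'
C' → / n C'
C' → ε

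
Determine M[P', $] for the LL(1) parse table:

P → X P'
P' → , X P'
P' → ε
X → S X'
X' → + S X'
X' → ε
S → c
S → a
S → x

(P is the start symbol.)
To find M[P', $], we find productions for P' where $ is in the predict set (PREDICT(N → α) = (FIRST(α) \ {ε}) ∪ (FOLLOW(N) if α ⇒* ε)).

Relevant sets:
  FOLLOW(P') = { $ }

P' → , X P': PREDICT = { ',' }
P' → ε: PREDICT = { $ }
  $ is in predict set, so this production goes in M[P', $]

M[P', $] = P' → ε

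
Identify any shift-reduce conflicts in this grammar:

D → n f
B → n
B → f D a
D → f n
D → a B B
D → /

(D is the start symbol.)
A shift-reduce conflict occurs when an LR(0) state has both:
  - a complete (reduce) item [A → α .] (dot at the end), and
  - a shift item [B → β . c γ] (dot before a terminal).

Augment with D' → D and build the canonical LR(0) collection (I0 = CLOSURE({[D' → . D]}), then GOTO on every symbol after a dot until no new states appear). It has 14 states:
  I0: { [D → . /], [D → . a B B], [D → . f n], [D → . n f], [D' → . D] }  — shift
  I1: { [D → / .] }  — reduce
  I2: { [D' → D .] }  — accept
  I3: { [B → . f D a], [B → . n], [D → a . B B] }  — shift
  I4: { [D → f . n] }  — shift
  I5: { [D → n . f] }  — shift
  I6: { [D → n f .] }  — reduce
  I7: { [D → f n .] }  — reduce
  I8: { [B → . f D a], [B → . n], [D → a B . B] }  — shift
  I9: { [B → f . D a], [D → . /], [D → . a B B], [D → . f n], [D → . n f] }  — shift
  I10: { [B → n .] }  — reduce
  I11: { [B → f D . a] }  — shift
  I12: { [B → f D a .] }  — reduce
  I13: { [D → a B B .] }  — reduce

No state contains both a complete item and a shift item.

Answer: No shift-reduce conflicts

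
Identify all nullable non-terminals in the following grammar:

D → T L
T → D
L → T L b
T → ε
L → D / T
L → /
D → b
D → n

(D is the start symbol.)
{ 'T' }

ε-productions: T → ε
So T is immediately nullable.
No further non-terminal can be added: every production for the remaining non-terminals contains a terminal or a non-nullable non-terminal.
Nullable = { 'T' }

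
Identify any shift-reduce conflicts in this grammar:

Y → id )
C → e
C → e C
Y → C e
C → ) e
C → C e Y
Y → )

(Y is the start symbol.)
Yes — I1: [Y → ) .] vs [C → ) . e]; I4: [C → e .] vs [C → . ) e]; I8: [C → e C .] vs [C → C . e Y]; I12: [Y → C e .] vs [C → . ) e]

A shift-reduce conflict occurs when an LR(0) state has both:
  - a complete (reduce) item [A → α .] (dot at the end), and
  - a shift item [B → β . c γ] (dot before a terminal).

Augment with Y' → Y and build the canonical LR(0) collection (I0 = CLOSURE({[Y' → . Y]}), then GOTO on every symbol after a dot until no new states appear). It has 13 states:
  I0: { [C → . ) e], [C → . C e Y], [C → . e C], [C → . e], [Y → . )], [Y → . C e], [Y → . id )], [Y' → . Y] }  — shift
  I1: { [C → ) . e], [Y → ) .] }  — shift, reduce
  I2: { [C → C . e Y], [Y → C . e] }  — shift
  I3: { [Y' → Y .] }  — accept
  I4: { [C → . ) e], [C → . C e Y], [C → . e C], [C → . e], [C → e . C], [C → e .] }  — shift, reduce
  I5: { [Y → id . )] }  — shift
  I6: { [Y → id ) .] }  — reduce
  I7: { [C → ) . e] }  — shift
  I8: { [C → C . e Y], [C → e C .] }  — shift, reduce
  I9: { [C → . ) e], [C → . C e Y], [C → . e C], [C → . e], [C → C e . Y], [Y → . )], [Y → . C e], [Y → . id )] }  — shift
  I10: { [C → C e Y .] }  — reduce
  I11: { [C → ) e .] }  — reduce
  I12: { [C → . ) e], [C → . C e Y], [C → . e C], [C → . e], [C → C e . Y], [Y → . )], [Y → . C e], [Y → . id )], [Y → C e .] }  — shift, reduce

I1 contains reduce item [Y → ) .] and shift item [C → ) . e] — shift-reduce conflict.
I4 contains reduce item [C → e .] and shift items [C → . ) e], [C → . e], [C → . e C] — shift-reduce conflict.
I8 contains reduce item [C → e C .] and shift item [C → C . e Y] — shift-reduce conflict.
I12 contains reduce item [Y → C e .] and shift items [C → . ) e], [C → . e], [C → . e C], [Y → . )], [Y → . id )] — shift-reduce conflict.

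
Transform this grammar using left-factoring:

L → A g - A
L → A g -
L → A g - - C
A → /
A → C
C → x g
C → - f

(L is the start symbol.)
Left-factoring transforms A → αβ₁ | αβ₂ into A → αA' and A' → β₁ | β₂
(α is the longest common prefix among the alternatives). Repeat until
no nonterminal has two alternatives with a common prefix.

Round 1: L has alternatives sharing prefix 'A g -'. Introduce L': L → A g - L'
  Add: L' → A
  Add: L' → ε
  Add: L' → - C

No remaining common prefixes — done.

Resulting grammar:
L → A g - L'
L' → A
L' → ε
L' → - C
A → /
A → C
C → x g
C → - f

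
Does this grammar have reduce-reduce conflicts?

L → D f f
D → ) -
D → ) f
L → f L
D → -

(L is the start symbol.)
No reduce-reduce conflicts

A reduce-reduce conflict occurs when an LR(0) state has two complete items [A → α .] and [B → β .] — both call for a reduction, and with no lookahead the parser cannot choose between them.

Augment with L' → L and build the canonical LR(0) collection (I0 = CLOSURE({[L' → . L]}), then GOTO on every symbol after a dot until no new states appear). It has 11 states:
  I0: { [D → . ) -], [D → . ) f], [D → . -], [L → . D f f], [L → . f L], [L' → . L] }  — shift
  I1: { [D → ) . -], [D → ) . f] }  — shift
  I2: { [D → - .] }  — reduce
  I3: { [L → D . f f] }  — shift
  I4: { [L' → L .] }  — accept
  I5: { [D → . ) -], [D → . ) f], [D → . -], [L → . D f f], [L → . f L], [L → f . L] }  — shift
  I6: { [L → f L .] }  — reduce
  I7: { [L → D f . f] }  — shift
  I8: { [L → D f f .] }  — reduce
  I9: { [D → ) - .] }  — reduce
  I10: { [D → ) f .] }  — reduce

No state contains more than one complete item.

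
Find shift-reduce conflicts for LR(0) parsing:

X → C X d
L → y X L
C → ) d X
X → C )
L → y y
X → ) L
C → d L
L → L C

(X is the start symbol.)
A shift-reduce conflict occurs when an LR(0) state has both:
  - a complete (reduce) item [A → α .] (dot at the end), and
  - a shift item [B → β . c γ] (dot before a terminal).

Augment with X' → X and build the canonical LR(0) collection (I0 = CLOSURE({[X' → . X]}), then GOTO on every symbol after a dot until no new states appear). It has 18 states:
  I0: { [C → . ) d X], [C → . d L], [X → . ) L], [X → . C )], [X → . C X d], [X' → . X] }  — shift
  I1: { [C → ) . d X], [L → . L C], [L → . y X L], [L → . y y], [X → ) . L] }  — shift
  I2: { [C → . ) d X], [C → . d L], [X → . ) L], [X → . C )], [X → . C X d], [X → C . )], [X → C . X d] }  — shift
  I3: { [X' → X .] }  — accept
  I4: { [C → d . L], [L → . L C], [L → . y X L], [L → . y y] }  — shift
  I5: { [C → . ) d X], [C → . d L], [C → d L .], [L → L . C] }  — shift, reduce
  I6: { [C → . ) d X], [C → . d L], [L → y . X L], [L → y . y], [X → . ) L], [X → . C )], [X → . C X d] }  — shift
  I7: { [L → . L C], [L → . y X L], [L → . y y], [L → y X . L] }  — shift
  I8: { [L → y y .] }  — reduce
  I9: { [C → . ) d X], [C → . d L], [L → L . C], [L → y X L .] }  — shift, reduce
  I10: { [C → ) . d X] }  — shift
  I11: { [L → L C .] }  — reduce
  I12: { [C → ) d . X], [C → . ) d X], [C → . d L], [X → . ) L], [X → . C )], [X → . C X d] }  — shift
  I13: { [C → ) d X .] }  — reduce
  I14: { [C → ) . d X], [L → . L C], [L → . y X L], [L → . y y], [X → ) . L], [X → C ) .] }  — shift, reduce
  I15: { [X → C X . d] }  — shift
  I16: { [X → C X d .] }  — reduce
  I17: { [C → . ) d X], [C → . d L], [L → L . C], [X → ) L .] }  — shift, reduce

I5 contains reduce item [C → d L .] and shift items [C → . ) d X], [C → . d L] — shift-reduce conflict.
I9 contains reduce item [L → y X L .] and shift items [C → . ) d X], [C → . d L] — shift-reduce conflict.
I14 contains reduce item [X → C ) .] and shift items [C → ) . d X], [L → . y X L], [L → . y y] — shift-reduce conflict.
I17 contains reduce item [X → ) L .] and shift items [C → . ) d X], [C → . d L] — shift-reduce conflict.

Answer: Yes — I5: [C → d L .] vs [C → . ) d X]; I9: [L → y X L .] vs [C → . ) d X]; I14: [X → C ) .] vs [C → ) . d X]; I17: [X → ) L .] vs [C → . ) d X]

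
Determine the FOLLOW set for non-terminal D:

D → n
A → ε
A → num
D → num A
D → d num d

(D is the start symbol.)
To compute FOLLOW(D), find every occurrence of D on a right-hand side N → α D β: add FIRST(β) \ {ε}, and if β is empty or nullable also add FOLLOW(N). Iterate to a fixed point.

D is the start symbol, so $ ∈ FOLLOW(D).
D does not occur on any right-hand side.

Taking the union: FOLLOW(D) = { $ }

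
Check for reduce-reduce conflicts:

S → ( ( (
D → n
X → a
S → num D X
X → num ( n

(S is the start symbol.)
A reduce-reduce conflict occurs when an LR(0) state has two complete items [A → α .] and [B → β .] — both call for a reduction, and with no lookahead the parser cannot choose between them.

Augment with S' → S and build the canonical LR(0) collection (I0 = CLOSURE({[S' → . S]}), then GOTO on every symbol after a dot until no new states appear). It has 13 states:
  I0: { [S → . ( ( (], [S → . num D X], [S' → . S] }  — shift
  I1: { [S → ( . ( (] }  — shift
  I2: { [S' → S .] }  — accept
  I3: { [D → . n], [S → num . D X] }  — shift
  I4: { [S → num D . X], [X → . a], [X → . num ( n] }  — shift
  I5: { [D → n .] }  — reduce
  I6: { [S → num D X .] }  — reduce
  I7: { [X → a .] }  — reduce
  I8: { [X → num . ( n] }  — shift
  I9: { [X → num ( . n] }  — shift
  I10: { [X → num ( n .] }  — reduce
  I11: { [S → ( ( . (] }  — shift
  I12: { [S → ( ( ( .] }  — reduce

No state contains more than one complete item.

Answer: No reduce-reduce conflicts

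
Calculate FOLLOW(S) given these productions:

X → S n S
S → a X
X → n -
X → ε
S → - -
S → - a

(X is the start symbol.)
To compute FOLLOW(S), find every occurrence of S on a right-hand side N → α S β: add FIRST(β) \ {ε}, and if β is empty or nullable also add FOLLOW(N). Iterate to a fixed point.

In X → S n S: S is followed by n S, add FIRST(n S) \ {ε} = { 'n' }
In X → S n S: S is at the end, add FOLLOW(X)

The FOLLOW sets referred to above (computed the same way, to a fixed point):
  FOLLOW(X) = { $, 'n' }

Taking the union: FOLLOW(S) = { $, 'n' }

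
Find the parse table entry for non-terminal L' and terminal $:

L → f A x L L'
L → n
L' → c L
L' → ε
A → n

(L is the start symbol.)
L' → ε

To find M[L', $], we find productions for L' where $ is in the predict set (PREDICT(N → α) = (FIRST(α) \ {ε}) ∪ (FOLLOW(N) if α ⇒* ε)).

Relevant sets:
  FOLLOW(L') = { $, 'c' }

L' → c L: PREDICT = { 'c' }
L' → ε: PREDICT = { $, 'c' }
  $ is in predict set, so this production goes in M[L', $]

M[L', $] = L' → ε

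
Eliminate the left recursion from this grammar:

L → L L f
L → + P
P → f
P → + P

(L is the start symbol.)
L → + P L'
L' → L f L'
L' → ε
P → f
P → + P

L is directly left-recursive. The standard transformation for
  A → A α₁ | ... | A α_m | β₁ | ... | β_n
is
  A  → β₁ A' | ... | β_n A'
  A' → α₁ A' | ... | α_m A' | ε

L → + P becomes L → + P L'
L → L L f becomes L' → L f L'
Add L' → ε

Productions for other non-terminals are unchanged:
  P → f
  P → + P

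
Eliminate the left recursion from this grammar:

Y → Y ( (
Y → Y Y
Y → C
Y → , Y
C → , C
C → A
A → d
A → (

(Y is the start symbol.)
Y → C Y'
Y → , Y Y'
Y' → ( ( Y'
Y' → Y Y'
Y' → ε
C → , C
C → A
A → d
A → (

Y is directly left-recursive. The standard transformation for
  A → A α₁ | ... | A α_m | β₁ | ... | β_n
is
  A  → β₁ A' | ... | β_n A'
  A' → α₁ A' | ... | α_m A' | ε

Y → C becomes Y → C Y'
Y → , Y becomes Y → , Y Y'
Y → Y ( ( becomes Y' → ( ( Y'
Y → Y Y becomes Y' → Y Y'
Add Y' → ε

Productions for other non-terminals are unchanged:
  C → , C
  C → A
  A → d
  A → (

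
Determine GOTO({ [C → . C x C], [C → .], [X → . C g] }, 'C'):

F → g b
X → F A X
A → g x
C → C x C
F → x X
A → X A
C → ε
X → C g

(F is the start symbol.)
GOTO(I, 'C') = CLOSURE({ [A → αX.β] : [A → α.Xβ] ∈ I, X = 'C' })

Items with dot before 'C', with the dot advanced:
  [C → . C x C] → [C → C . x C]
  [X → . C g] → [X → C . g]
Closure adds nothing (no advanced item has the dot before a non-terminal).

GOTO = { [C → C . x C], [X → C . g] }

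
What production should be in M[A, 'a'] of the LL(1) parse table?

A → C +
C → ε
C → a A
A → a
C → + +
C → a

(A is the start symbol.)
To find M[A, 'a'], we find productions for A where 'a' is in the predict set (PREDICT(N → α) = (FIRST(α) \ {ε}) ∪ (FOLLOW(N) if α ⇒* ε)).

Relevant sets:
  FIRST(C) = { '+', 'a', ε }

A → C +: PREDICT = { '+', 'a' }
  'a' is in predict set, so this production goes in M[A, 'a']
A → a: PREDICT = { 'a' }
  'a' is in predict set, so this production goes in M[A, 'a']

M[A, 'a'] = A → C +, A → a  (a multiply-defined cell — the grammar is not LL(1))

Answer: A → C +, A → a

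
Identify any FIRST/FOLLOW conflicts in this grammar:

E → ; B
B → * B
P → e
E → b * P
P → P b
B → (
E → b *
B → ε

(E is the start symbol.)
No FIRST/FOLLOW conflicts.

Nullable non-terminals: B.

B: nullable alternative(s) B → ε; FOLLOW(B) = { $ }
  B → * B: FIRST \ {ε} = { '*' } — disjoint from FOLLOW(B)
  B → (: FIRST \ {ε} = { '(' } — disjoint from FOLLOW(B)
  B → ε: FIRST \ {ε} = { } — this is the only nullable alternative, skip

E, P have no nullable alternative, so no FIRST/FOLLOW check is needed there.

No FIRST/FOLLOW conflicts found.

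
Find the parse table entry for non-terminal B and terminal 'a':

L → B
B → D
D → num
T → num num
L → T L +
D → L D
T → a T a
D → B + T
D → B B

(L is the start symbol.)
B → D

To find M[B, 'a'], we find productions for B where 'a' is in the predict set (PREDICT(N → α) = (FIRST(α) \ {ε}) ∪ (FOLLOW(N) if α ⇒* ε)).

Relevant sets:
  FIRST(D) = { 'a', 'num' }

B → D: PREDICT = { 'a', 'num' }
  'a' is in predict set, so this production goes in M[B, 'a']

M[B, 'a'] = B → D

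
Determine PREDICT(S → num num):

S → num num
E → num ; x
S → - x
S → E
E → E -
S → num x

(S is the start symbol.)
PREDICT(S → num num) = (FIRST(RHS) \ {ε}) ∪ (FOLLOW(S) if ε ∈ FIRST(RHS), i.e. RHS ⇒* ε)
FIRST(num num) = { 'num' }
ε ∉ FIRST(num num), so FOLLOW(S) is not added.
PREDICT(S → num num) = { 'num' }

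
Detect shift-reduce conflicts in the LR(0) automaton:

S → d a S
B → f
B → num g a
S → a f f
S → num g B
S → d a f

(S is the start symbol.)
No shift-reduce conflicts

Augment with S' → S and build the canonical LR(0) collection (I0 = CLOSURE({[S' → . S]}), then GOTO on every symbol after a dot until no new states appear). It has 16 states:
  I0: { [S → . a f f], [S → . d a S], [S → . d a f], [S → . num g B], [S' → . S] }  — shift
  I1: { [S' → S .] }  — accept
  I2: { [S → a . f f] }  — shift
  I3: { [S → d . a S], [S → d . a f] }  — shift
  I4: { [S → num . g B] }  — shift
  I5: { [B → . f], [B → . num g a], [S → num g . B] }  — shift
  I6: { [S → num g B .] }  — reduce
  I7: { [B → f .] }  — reduce
  I8: { [B → num . g a] }  — shift
  I9: { [B → num g . a] }  — shift
  I10: { [B → num g a .] }  — reduce
  I11: { [S → . a f f], [S → . d a S], [S → . d a f], [S → . num g B], [S → d a . S], [S → d a . f] }  — shift
  I12: { [S → d a S .] }  — reduce
  I13: { [S → d a f .] }  — reduce
  I14: { [S → a f . f] }  — shift
  I15: { [S → a f f .] }  — reduce

No state contains both a complete item and a shift item.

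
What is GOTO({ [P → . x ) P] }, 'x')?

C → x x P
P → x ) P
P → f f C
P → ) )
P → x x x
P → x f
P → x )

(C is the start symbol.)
GOTO(I, 'x') = CLOSURE({ [A → αX.β] : [A → α.Xβ] ∈ I, X = 'x' })

Items with dot before 'x', with the dot advanced:
  [P → . x ) P] → [P → x . ) P]
Closure adds nothing (no advanced item has the dot before a non-terminal).

GOTO = { [P → x . ) P] }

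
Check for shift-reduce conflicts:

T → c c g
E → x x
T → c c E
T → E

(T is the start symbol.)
A shift-reduce conflict occurs when an LR(0) state has both:
  - a complete (reduce) item [A → α .] (dot at the end), and
  - a shift item [B → β . c γ] (dot before a terminal).

Augment with T' → T and build the canonical LR(0) collection (I0 = CLOSURE({[T' → . T]}), then GOTO on every symbol after a dot until no new states appear). It has 9 states:
  I0: { [E → . x x], [T → . E], [T → . c c E], [T → . c c g], [T' → . T] }  — shift
  I1: { [T → E .] }  — reduce
  I2: { [T' → T .] }  — accept
  I3: { [T → c . c E], [T → c . c g] }  — shift
  I4: { [E → x . x] }  — shift
  I5: { [E → x x .] }  — reduce
  I6: { [E → . x x], [T → c c . E], [T → c c . g] }  — shift
  I7: { [T → c c E .] }  — reduce
  I8: { [T → c c g .] }  — reduce

No state contains both a complete item and a shift item.

Answer: No shift-reduce conflicts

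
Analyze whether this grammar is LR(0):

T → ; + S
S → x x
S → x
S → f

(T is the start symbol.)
Augment with T' → T and build the canonical LR(0) collection (I0 = CLOSURE({[T' → . T]}), then GOTO on every symbol after a dot until no new states appear). It has 8 states:
  I0: { [T → . ; + S], [T' → . T] }  — shift
  I1: { [T → ; . + S] }  — shift
  I2: { [T' → T .] }  — accept
  I3: { [S → . f], [S → . x x], [S → . x], [T → ; + . S] }  — shift
  I4: { [T → ; + S .] }  — reduce
  I5: { [S → f .] }  — reduce
  I6: { [S → x . x], [S → x .] }  — shift, reduce
  I7: { [S → x x .] }  — reduce

Conflict in state I6:
  Shift-reduce conflict between [S → x .] and [S → x . x]
So the grammar is NOT LR(0).

Answer: No. Shift-reduce conflict between [S → x .] and [S → x . x]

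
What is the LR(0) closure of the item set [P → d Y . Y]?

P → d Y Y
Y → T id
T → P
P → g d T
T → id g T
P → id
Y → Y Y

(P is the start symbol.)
To compute CLOSURE, for each item [A → α.Bβ] where B is a non-terminal, add [B → .γ] for all productions B → γ; repeat for the newly added items until nothing changes.

Start with: [P → d Y . Y]
  [P → d Y . Y] has the dot before Y: add [Y → . T id], [Y → . Y Y]
  [Y → . T id] has the dot before T: add [T → . P], [T → . id g T]
  [T → . P] has the dot before P: add [P → . d Y Y], [P → . g d T], [P → . id]
No further items can be added.

CLOSURE = { [P → . d Y Y], [P → . g d T], [P → . id], [P → d Y . Y], [T → . P], [T → . id g T], [Y → . T id], [Y → . Y Y] }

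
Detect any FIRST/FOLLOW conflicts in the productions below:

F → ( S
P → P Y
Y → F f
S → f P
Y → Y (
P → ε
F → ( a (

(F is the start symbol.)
A FIRST/FOLLOW conflict occurs when a non-terminal N has a nullable alternative N → β (β ⇒* ε) and another alternative N → α with FIRST(α) ∩ FOLLOW(N) ≠ ∅: on such a lookahead the parser cannot decide between expanding α and letting N vanish via β.

Nullable non-terminals: P.
FIRST sets used below: FIRST(P) = { '(', ε }, FIRST(Y) = { '(' }

P: nullable alternative(s) P → ε; FOLLOW(P) = { $, '(', 'f' }
  P → P Y: FIRST \ {ε} = { '(' } — overlaps FOLLOW(P) on { '(' }: CONFLICT
  P → ε: FIRST \ {ε} = { } — this is the only nullable alternative, skip

F, S, Y have no nullable alternative, so no FIRST/FOLLOW check is needed there.

So the grammar has 1 FIRST/FOLLOW conflict (marked CONFLICT above).

Answer: Yes. P → P Y with FOLLOW(P) on { '(' }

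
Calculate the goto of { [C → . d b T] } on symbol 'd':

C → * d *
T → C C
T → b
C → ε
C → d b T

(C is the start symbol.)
{ [C → d . b T] }

GOTO(I, 'd') = CLOSURE({ [A → αX.β] : [A → α.Xβ] ∈ I, X = 'd' })

Items with dot before 'd', with the dot advanced:
  [C → . d b T] → [C → d . b T]
Closure adds nothing (no advanced item has the dot before a non-terminal).

GOTO = { [C → d . b T] }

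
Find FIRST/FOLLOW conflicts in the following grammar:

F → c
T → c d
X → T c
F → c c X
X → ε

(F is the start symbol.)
No FIRST/FOLLOW conflicts.

Nullable non-terminals: X.
FIRST sets used below: FIRST(T) = { 'c' }

X: nullable alternative(s) X → ε; FOLLOW(X) = { $ }
  X → T c: FIRST \ {ε} = { 'c' } — disjoint from FOLLOW(X)
  X → ε: FIRST \ {ε} = { } — this is the only nullable alternative, skip

F, T have no nullable alternative, so no FIRST/FOLLOW check is needed there.

No FIRST/FOLLOW conflicts found.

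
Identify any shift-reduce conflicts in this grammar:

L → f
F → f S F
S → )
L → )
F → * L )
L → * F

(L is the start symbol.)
No shift-reduce conflicts

Augment with L' → L and build the canonical LR(0) collection (I0 = CLOSURE({[L' → . L]}), then GOTO on every symbol after a dot until no new states appear). It has 13 states:
  I0: { [L → . )], [L → . * F], [L → . f], [L' → . L] }  — shift
  I1: { [L → ) .] }  — reduce
  I2: { [F → . * L )], [F → . f S F], [L → * . F] }  — shift
  I3: { [L' → L .] }  — accept
  I4: { [L → f .] }  — reduce
  I5: { [F → * . L )], [L → . )], [L → . * F], [L → . f] }  — shift
  I6: { [L → * F .] }  — reduce
  I7: { [F → f . S F], [S → . )] }  — shift
  I8: { [S → ) .] }  — reduce
  I9: { [F → . * L )], [F → . f S F], [F → f S . F] }  — shift
  I10: { [F → f S F .] }  — reduce
  I11: { [F → * L . )] }  — shift
  I12: { [F → * L ) .] }  — reduce

No state contains both a complete item and a shift item.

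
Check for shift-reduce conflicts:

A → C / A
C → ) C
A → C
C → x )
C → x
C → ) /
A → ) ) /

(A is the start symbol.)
A shift-reduce conflict occurs when an LR(0) state has both:
  - a complete (reduce) item [A → α .] (dot at the end), and
  - a shift item [B → β . c γ] (dot before a terminal).

Augment with A' → A and build the canonical LR(0) collection (I0 = CLOSURE({[A' → . A]}), then GOTO on every symbol after a dot until no new states appear). It has 13 states:
  I0: { [A → . ) ) /], [A → . C / A], [A → . C], [A' → . A], [C → . ) /], [C → . ) C], [C → . x )], [C → . x] }  — shift
  I1: { [A → ) . ) /], [C → ) . /], [C → ) . C], [C → . ) /], [C → . ) C], [C → . x )], [C → . x] }  — shift
  I2: { [A' → A .] }  — accept
  I3: { [A → C . / A], [A → C .] }  — shift, reduce
  I4: { [C → x . )], [C → x .] }  — shift, reduce
  I5: { [C → x ) .] }  — reduce
  I6: { [A → . ) ) /], [A → . C / A], [A → . C], [A → C / . A], [C → . ) /], [C → . ) C], [C → . x )], [C → . x] }  — shift
  I7: { [A → C / A .] }  — reduce
  I8: { [A → ) ) . /], [C → ) . /], [C → ) . C], [C → . ) /], [C → . ) C], [C → . x )], [C → . x] }  — shift
  I9: { [C → ) / .] }  — reduce
  I10: { [C → ) C .] }  — reduce
  I11: { [C → ) . /], [C → ) . C], [C → . ) /], [C → . ) C], [C → . x )], [C → . x] }  — shift
  I12: { [A → ) ) / .], [C → ) / .] }  — 2 reduces

I3 contains reduce item [A → C .] and shift item [A → C . / A] — shift-reduce conflict.
I4 contains reduce item [C → x .] and shift item [C → x . )] — shift-reduce conflict.

Answer: Yes — I3: [A → C .] vs [A → C . / A]; I4: [C → x .] vs [C → x . )]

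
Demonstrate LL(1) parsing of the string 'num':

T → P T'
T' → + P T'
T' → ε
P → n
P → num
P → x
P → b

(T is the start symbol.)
LL(1) parsing maintains a stack (initially the start symbol over $) and the input. At each step: if the stack top is a terminal, match it against the current input token; if it is a non-terminal N, replace it with the RHS of M[N, lookahead] (the unique production whose predict set contains the lookahead).

Stack is shown with the top on the left.

Stack     Input  Action
-----------------------
T $       num $  output T → P T'
P T' $    num $  output P → num
num T' $  num $  match 'num'
T' $      $      output T' → ε
$         $      accept

The string is accepted.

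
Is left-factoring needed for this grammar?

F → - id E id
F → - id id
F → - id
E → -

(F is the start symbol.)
Yes, F has productions with common prefix '- id'

Left-factoring is needed when two productions for the same non-terminal
share a common prefix on the right-hand side.

Productions for F:
  F → - id E id
  F → - id id
  F → - id

Found common prefix '- id' in productions for F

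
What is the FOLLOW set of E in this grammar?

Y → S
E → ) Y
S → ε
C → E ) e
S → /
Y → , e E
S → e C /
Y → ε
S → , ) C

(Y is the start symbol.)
To compute FOLLOW(E), find every occurrence of E on a right-hand side N → α E β: add FIRST(β) \ {ε}, and if β is empty or nullable also add FOLLOW(N). Iterate to a fixed point.

In C → E ) e: E is followed by ')' e, add FIRST(')' e) \ {ε} = { ')' }
In Y → , e E: E is at the end, add FOLLOW(Y)

The FOLLOW sets referred to above (computed the same way, to a fixed point):
  FOLLOW(Y) = { $, ')' }

Taking the union: FOLLOW(E) = { $, ')' }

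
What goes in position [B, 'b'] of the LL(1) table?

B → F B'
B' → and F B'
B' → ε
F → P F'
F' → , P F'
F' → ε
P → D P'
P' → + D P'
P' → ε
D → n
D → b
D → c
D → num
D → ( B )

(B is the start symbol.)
B → F B'

To find M[B, 'b'], we find productions for B where 'b' is in the predict set (PREDICT(N → α) = (FIRST(α) \ {ε}) ∪ (FOLLOW(N) if α ⇒* ε)).

Relevant sets:
  FIRST(F) = { '(', 'b', 'c', 'n', 'num' }

B → F B': PREDICT = { '(', 'b', 'c', 'n', 'num' }
  'b' is in predict set, so this production goes in M[B, 'b']

M[B, 'b'] = B → F B'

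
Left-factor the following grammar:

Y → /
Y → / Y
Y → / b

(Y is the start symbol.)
Y → / Y'
Y' → ε
Y' → Y
Y' → b

Left-factoring transforms A → αβ₁ | αβ₂ into A → αA' and A' → β₁ | β₂
(α is the longest common prefix among the alternatives). Repeat until
no nonterminal has two alternatives with a common prefix.

Round 1: Y has alternatives sharing prefix '/'. Introduce Y': Y → / Y'
  Add: Y' → ε
  Add: Y' → Y
  Add: Y' → b

No remaining common prefixes — done.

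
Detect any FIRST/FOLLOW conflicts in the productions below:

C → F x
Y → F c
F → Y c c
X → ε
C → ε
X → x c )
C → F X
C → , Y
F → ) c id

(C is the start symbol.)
No FIRST/FOLLOW conflicts.

A FIRST/FOLLOW conflict occurs when a non-terminal N has a nullable alternative N → β (β ⇒* ε) and another alternative N → α with FIRST(α) ∩ FOLLOW(N) ≠ ∅: on such a lookahead the parser cannot decide between expanding α and letting N vanish via β.

Nullable non-terminals: C, X.
FIRST sets used below: FIRST(F) = { ')' }

C: nullable alternative(s) C → ε; FOLLOW(C) = { $ }
  C → F x: FIRST \ {ε} = { ')' } — disjoint from FOLLOW(C)
  C → ε: FIRST \ {ε} = { } — this is the only nullable alternative, skip
  C → F X: FIRST \ {ε} = { ')' } — disjoint from FOLLOW(C)
  C → , Y: FIRST \ {ε} = { ',' } — disjoint from FOLLOW(C)

X: nullable alternative(s) X → ε; FOLLOW(X) = { $ }
  X → ε: FIRST \ {ε} = { } — this is the only nullable alternative, skip
  X → x c ): FIRST \ {ε} = { 'x' } — disjoint from FOLLOW(X)

F, Y have no nullable alternative, so no FIRST/FOLLOW check is needed there.

No FIRST/FOLLOW conflicts found.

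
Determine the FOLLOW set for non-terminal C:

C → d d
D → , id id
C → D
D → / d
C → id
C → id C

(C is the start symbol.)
{ $ }

To compute FOLLOW(C), find every occurrence of C on a right-hand side N → α C β: add FIRST(β) \ {ε}, and if β is empty or nullable also add FOLLOW(N). Iterate to a fixed point.

C is the start symbol, so $ ∈ FOLLOW(C).
In C → id C: C is at the end; this adds FOLLOW(C) to itself — nothing new

Taking the union: FOLLOW(C) = { $ }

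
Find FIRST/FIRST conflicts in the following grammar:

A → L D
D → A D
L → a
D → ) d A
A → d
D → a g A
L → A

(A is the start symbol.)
FIRST sets of the non-terminals at (or reachable through a nullable prefix from) the front of some alternative:
  FIRST(L) = { 'a', 'd' }
  FIRST(A) = { 'a', 'd' }

Productions for A:
  A → L D: FIRST = { 'a', 'd' }
  A → d: FIRST = { 'd' }
Productions for D:
  D → A D: FIRST = { 'a', 'd' }
  D → ) d A: FIRST = { ')' }
  D → a g A: FIRST = { 'a' }
Productions for L:
  L → a: FIRST = { 'a' }
  L → A: FIRST = { 'a', 'd' }

Conflict for A: A → L D and A → d
  Overlap: { 'd' }
Conflict for D: D → A D and D → a g A
  Overlap: { 'a' }
Conflict for L: L → a and L → A
  Overlap: { 'a' }

Answer: Yes. A → L D / A → d on { 'd' }; D → A D / D → a g A on { 'a' }; L → a / L → A on { 'a' }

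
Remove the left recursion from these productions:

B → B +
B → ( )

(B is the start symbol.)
B is directly left-recursive. The standard transformation for
  A → A α₁ | ... | A α_m | β₁ | ... | β_n
is
  A  → β₁ A' | ... | β_n A'
  A' → α₁ A' | ... | α_m A' | ε

B → ( ) becomes B → ( ) B'
B → B + becomes B' → + B'
Add B' → ε

Resulting grammar:
B → ( ) B'
B' → + B'
B' → ε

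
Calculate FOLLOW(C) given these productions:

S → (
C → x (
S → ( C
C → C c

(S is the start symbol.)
{ $, 'c' }

To compute FOLLOW(C), find every occurrence of C on a right-hand side N → α C β: add FIRST(β) \ {ε}, and if β is empty or nullable also add FOLLOW(N). Iterate to a fixed point.

In S → ( C: C is at the end, add FOLLOW(S)
In C → C c: C is followed by c, add FIRST(c) \ {ε} = { 'c' }

The FOLLOW sets referred to above (computed the same way, to a fixed point):
  FOLLOW(S) = { $ }

Taking the union: FOLLOW(C) = { $, 'c' }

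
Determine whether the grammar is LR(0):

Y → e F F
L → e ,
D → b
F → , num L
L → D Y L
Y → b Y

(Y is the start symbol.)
Augment with Y' → Y and build the canonical LR(0) collection (I0 = CLOSURE({[Y' → . Y]}), then GOTO on every symbol after a dot until no new states appear). It has 16 states:
  I0: { [Y → . b Y], [Y → . e F F], [Y' → . Y] }  — shift
  I1: { [Y' → Y .] }  — accept
  I2: { [Y → . b Y], [Y → . e F F], [Y → b . Y] }  — shift
  I3: { [F → . , num L], [Y → e . F F] }  — shift
  I4: { [F → , . num L] }  — shift
  I5: { [F → . , num L], [Y → e F . F] }  — shift
  I6: { [Y → e F F .] }  — reduce
  I7: { [D → . b], [F → , num . L], [L → . D Y L], [L → . e ,] }  — shift
  I8: { [L → D . Y L], [Y → . b Y], [Y → . e F F] }  — shift
  I9: { [F → , num L .] }  — reduce
  I10: { [D → b .] }  — reduce
  I11: { [L → e . ,] }  — shift
  I12: { [L → e , .] }  — reduce
  I13: { [D → . b], [L → . D Y L], [L → . e ,], [L → D Y . L] }  — shift
  I14: { [L → D Y L .] }  — reduce
  I15: { [Y → b Y .] }  — reduce

Every state is either a pure shift/goto state or contains exactly one complete item and nothing to shift — no conflicts. The grammar is LR(0).

Answer: Yes, the grammar is LR(0)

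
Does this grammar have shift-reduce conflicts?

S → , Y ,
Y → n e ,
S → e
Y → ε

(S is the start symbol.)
Yes — I1: [Y → .] vs [Y → . n e ,]

A shift-reduce conflict occurs when an LR(0) state has both:
  - a complete (reduce) item [A → α .] (dot at the end), and
  - a shift item [B → β . c γ] (dot before a terminal).

Augment with S' → S and build the canonical LR(0) collection (I0 = CLOSURE({[S' → . S]}), then GOTO on every symbol after a dot until no new states appear). It has 9 states:
  I0: { [S → . , Y ,], [S → . e], [S' → . S] }  — shift
  I1: { [S → , . Y ,], [Y → . n e ,], [Y → .] }  — shift, reduce
  I2: { [S' → S .] }  — accept
  I3: { [S → e .] }  — reduce
  I4: { [S → , Y . ,] }  — shift
  I5: { [Y → n . e ,] }  — shift
  I6: { [Y → n e . ,] }  — shift
  I7: { [Y → n e , .] }  — reduce
  I8: { [S → , Y , .] }  — reduce

I1 contains reduce item [Y → .] and shift item [Y → . n e ,] — shift-reduce conflict.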